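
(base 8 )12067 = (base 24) 8NF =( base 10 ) 5175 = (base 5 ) 131200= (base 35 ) 47U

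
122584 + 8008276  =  8130860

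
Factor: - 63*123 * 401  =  -3^3 * 7^1*41^1*401^1 =- 3107349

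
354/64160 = 177/32080 = 0.01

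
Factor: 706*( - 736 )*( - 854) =2^7*7^1*23^1*61^1*  353^1=443752064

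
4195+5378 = 9573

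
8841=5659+3182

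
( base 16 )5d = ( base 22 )45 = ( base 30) 33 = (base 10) 93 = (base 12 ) 79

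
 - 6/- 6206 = 3/3103= 0.00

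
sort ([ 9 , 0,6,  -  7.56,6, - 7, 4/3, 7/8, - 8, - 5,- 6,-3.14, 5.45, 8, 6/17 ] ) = [ - 8, - 7.56,-7,-6,  -  5, - 3.14, 0, 6/17, 7/8,4/3, 5.45,6, 6,  8, 9]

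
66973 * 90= 6027570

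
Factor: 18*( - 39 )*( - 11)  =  2^1*3^3*11^1*13^1= 7722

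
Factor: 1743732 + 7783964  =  2^4*595481^1 = 9527696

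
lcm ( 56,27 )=1512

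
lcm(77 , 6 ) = 462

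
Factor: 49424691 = 3^1*79^1*107^1 * 1949^1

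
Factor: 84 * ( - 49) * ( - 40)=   2^5*3^1 * 5^1*7^3 = 164640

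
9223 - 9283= - 60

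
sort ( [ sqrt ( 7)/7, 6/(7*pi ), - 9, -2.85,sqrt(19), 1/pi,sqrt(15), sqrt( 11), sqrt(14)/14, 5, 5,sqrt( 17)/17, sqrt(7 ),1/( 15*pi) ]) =[ - 9, - 2.85, 1/(15*pi),  sqrt( 17)/17, sqrt (14 ) /14, 6/(7*pi ), 1/pi, sqrt(7)/7, sqrt( 7), sqrt(11),sqrt( 15), sqrt( 19 ),5,5]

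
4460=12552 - 8092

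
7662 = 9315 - 1653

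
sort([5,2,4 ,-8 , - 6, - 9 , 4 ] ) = [ - 9, - 8, - 6,2,4  ,  4 , 5]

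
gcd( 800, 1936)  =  16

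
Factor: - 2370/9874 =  -3^1*5^1*79^1*4937^( - 1)= - 1185/4937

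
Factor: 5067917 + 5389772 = 10457689 =11^1*950699^1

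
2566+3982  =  6548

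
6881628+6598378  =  13480006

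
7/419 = 7/419 = 0.02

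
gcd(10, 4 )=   2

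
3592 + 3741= 7333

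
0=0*91794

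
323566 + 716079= 1039645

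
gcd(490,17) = 1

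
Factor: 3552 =2^5*3^1*37^1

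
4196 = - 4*( - 1049)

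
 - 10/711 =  - 10/711 = -0.01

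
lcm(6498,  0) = 0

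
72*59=4248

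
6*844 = 5064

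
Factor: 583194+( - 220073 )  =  11^2*3001^1= 363121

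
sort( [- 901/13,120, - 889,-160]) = [ - 889,- 160, - 901/13,120 ] 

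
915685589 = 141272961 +774412628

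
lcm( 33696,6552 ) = 235872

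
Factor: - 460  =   - 2^2*5^1*23^1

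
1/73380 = 1/73380 = 0.00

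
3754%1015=709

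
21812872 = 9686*2252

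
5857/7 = 5857/7  =  836.71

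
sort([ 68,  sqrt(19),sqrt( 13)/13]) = [ sqrt(13)/13, sqrt( 19),  68 ] 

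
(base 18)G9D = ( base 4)1103233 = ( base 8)12357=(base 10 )5359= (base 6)40451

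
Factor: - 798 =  - 2^1*3^1 * 7^1*19^1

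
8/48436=2/12109 = 0.00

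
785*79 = 62015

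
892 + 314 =1206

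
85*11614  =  987190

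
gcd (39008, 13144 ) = 424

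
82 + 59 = 141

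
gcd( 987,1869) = 21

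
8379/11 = 8379/11 = 761.73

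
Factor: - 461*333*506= - 2^1*3^2*11^1*23^1*37^1*461^1 = -77677578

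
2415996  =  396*6101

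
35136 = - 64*( - 549)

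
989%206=165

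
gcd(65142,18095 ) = 3619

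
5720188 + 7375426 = 13095614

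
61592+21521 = 83113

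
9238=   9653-415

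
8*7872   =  62976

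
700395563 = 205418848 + 494976715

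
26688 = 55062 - 28374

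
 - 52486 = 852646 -905132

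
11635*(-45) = -523575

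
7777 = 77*101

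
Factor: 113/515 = 5^ (  -  1)*103^ ( - 1 )*113^1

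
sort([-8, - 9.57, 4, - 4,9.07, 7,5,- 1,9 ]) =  [ - 9.57, -8, - 4, - 1,4,5, 7,9,9.07] 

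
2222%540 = 62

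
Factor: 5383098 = 2^1*3^4 * 7^1*47^1*101^1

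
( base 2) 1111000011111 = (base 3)101120121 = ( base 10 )7711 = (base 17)19ba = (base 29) 94q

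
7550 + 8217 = 15767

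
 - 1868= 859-2727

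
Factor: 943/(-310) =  - 2^( - 1)*5^ ( -1)*23^1 *31^( - 1)*41^1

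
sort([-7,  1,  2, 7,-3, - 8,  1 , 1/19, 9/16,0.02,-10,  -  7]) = [ - 10,-8 ,-7, - 7, - 3, 0.02, 1/19, 9/16, 1, 1,2, 7]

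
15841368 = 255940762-240099394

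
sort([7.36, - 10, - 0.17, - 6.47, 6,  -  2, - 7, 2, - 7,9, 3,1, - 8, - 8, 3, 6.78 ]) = [ - 10,-8, - 8, - 7, - 7, - 6.47, - 2, - 0.17,1, 2, 3, 3,6, 6.78, 7.36,9]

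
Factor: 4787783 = 7^1*11^1*13^1*4783^1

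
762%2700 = 762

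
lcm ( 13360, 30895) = 494320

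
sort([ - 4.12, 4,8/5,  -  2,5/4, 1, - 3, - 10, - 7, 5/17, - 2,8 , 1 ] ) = [ - 10, - 7, - 4.12,-3, - 2, - 2,5/17, 1,1 , 5/4,8/5,4,8]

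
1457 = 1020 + 437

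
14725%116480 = 14725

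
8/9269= 8/9269 = 0.00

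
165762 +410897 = 576659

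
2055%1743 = 312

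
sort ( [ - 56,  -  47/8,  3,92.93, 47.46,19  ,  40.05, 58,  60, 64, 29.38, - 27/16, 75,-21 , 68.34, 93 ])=[  -  56,-21, - 47/8,-27/16,  3, 19 , 29.38,  40.05, 47.46, 58, 60,64, 68.34, 75, 92.93, 93 ]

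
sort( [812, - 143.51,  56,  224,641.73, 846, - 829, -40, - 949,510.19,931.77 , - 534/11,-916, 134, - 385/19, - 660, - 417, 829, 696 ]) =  [-949,-916 , - 829  , - 660,  -  417 , - 143.51, - 534/11, - 40, - 385/19, 56, 134, 224,510.19, 641.73, 696, 812,829, 846, 931.77]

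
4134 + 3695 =7829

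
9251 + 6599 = 15850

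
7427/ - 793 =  - 10+503/793 = - 9.37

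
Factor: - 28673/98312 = -2^( - 3)*53^1*541^1*12289^(-1)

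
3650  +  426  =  4076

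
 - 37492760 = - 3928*9545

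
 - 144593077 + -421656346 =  - 566249423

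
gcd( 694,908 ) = 2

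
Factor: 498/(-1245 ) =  - 2^1*5^(-1 ) = - 2/5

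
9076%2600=1276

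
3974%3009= 965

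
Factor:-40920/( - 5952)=2^( - 3 )*5^1 * 11^1 = 55/8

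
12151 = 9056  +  3095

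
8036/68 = 118 + 3/17 = 118.18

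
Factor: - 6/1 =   -  2^1*3^1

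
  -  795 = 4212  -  5007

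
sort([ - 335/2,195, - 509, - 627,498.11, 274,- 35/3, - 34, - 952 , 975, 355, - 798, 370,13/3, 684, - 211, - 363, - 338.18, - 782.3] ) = [-952, - 798,-782.3,-627, - 509, - 363, - 338.18 , - 211, - 335/2, - 34, - 35/3,  13/3,195,274,  355, 370,  498.11,684  ,  975]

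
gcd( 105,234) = 3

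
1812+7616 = 9428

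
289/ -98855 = -1 + 5798/5815= - 0.00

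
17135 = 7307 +9828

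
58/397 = 58/397 = 0.15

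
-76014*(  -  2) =152028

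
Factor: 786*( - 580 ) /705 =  - 2^3*29^1*47^ ( - 1)*131^1= - 30392/47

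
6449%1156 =669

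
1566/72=21 + 3/4 = 21.75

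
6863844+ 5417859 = 12281703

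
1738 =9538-7800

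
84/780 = 7/65= 0.11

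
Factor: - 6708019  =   - 23^1*29^1 * 89^1*113^1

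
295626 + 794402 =1090028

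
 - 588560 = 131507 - 720067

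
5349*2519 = 13474131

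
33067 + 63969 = 97036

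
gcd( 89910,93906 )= 1998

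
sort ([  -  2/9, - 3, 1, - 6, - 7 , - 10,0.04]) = [ - 10, - 7 , - 6, - 3, - 2/9, 0.04,1 ] 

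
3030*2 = 6060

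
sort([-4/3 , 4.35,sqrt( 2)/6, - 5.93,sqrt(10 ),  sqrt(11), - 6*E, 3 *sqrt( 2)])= [  -  6*E, -5.93 , - 4/3,sqrt( 2)/6, sqrt( 10),  sqrt( 11), 3*sqrt( 2 ),  4.35 ]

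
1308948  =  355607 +953341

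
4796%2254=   288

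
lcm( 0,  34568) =0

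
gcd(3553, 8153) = 1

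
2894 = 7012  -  4118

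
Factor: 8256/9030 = 2^5* 5^( - 1) *7^( - 1 )= 32/35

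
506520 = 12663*40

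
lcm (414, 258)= 17802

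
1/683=1/683 = 0.00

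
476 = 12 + 464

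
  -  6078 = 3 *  ( - 2026)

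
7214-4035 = 3179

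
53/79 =53/79 = 0.67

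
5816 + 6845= 12661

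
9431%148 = 107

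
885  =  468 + 417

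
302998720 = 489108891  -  186110171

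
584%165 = 89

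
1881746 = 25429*74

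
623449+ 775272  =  1398721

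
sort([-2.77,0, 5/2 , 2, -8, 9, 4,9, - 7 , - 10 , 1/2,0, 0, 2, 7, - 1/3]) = [ - 10, -8, - 7,-2.77,-1/3, 0, 0,0,1/2, 2, 2 , 5/2,4,7,9,9]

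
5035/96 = 5035/96  =  52.45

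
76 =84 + -8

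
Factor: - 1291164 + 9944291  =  8653127 = 7^1*1236161^1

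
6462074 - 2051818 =4410256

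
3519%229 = 84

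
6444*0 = 0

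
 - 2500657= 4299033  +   - 6799690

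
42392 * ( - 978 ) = -41459376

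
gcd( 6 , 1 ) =1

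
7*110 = 770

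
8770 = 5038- - 3732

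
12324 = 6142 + 6182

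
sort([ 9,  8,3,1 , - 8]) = [ - 8,1,  3,8,  9 ]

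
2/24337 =2/24337=0.00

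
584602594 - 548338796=36263798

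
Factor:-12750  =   - 2^1*3^1*5^3* 17^1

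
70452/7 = 70452/7=10064.57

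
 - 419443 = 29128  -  448571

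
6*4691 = 28146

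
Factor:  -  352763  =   - 61^1*5783^1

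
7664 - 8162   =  -498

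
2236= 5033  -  2797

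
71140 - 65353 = 5787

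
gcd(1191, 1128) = 3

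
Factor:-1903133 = -17^1*111949^1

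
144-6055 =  - 5911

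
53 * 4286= 227158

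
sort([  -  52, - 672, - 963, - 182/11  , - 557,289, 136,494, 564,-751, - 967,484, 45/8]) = [ - 967, - 963, - 751, - 672,-557, - 52, - 182/11,45/8,136,289,484,494, 564 ]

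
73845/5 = 14769=14769.00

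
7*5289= 37023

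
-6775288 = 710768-7486056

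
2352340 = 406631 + 1945709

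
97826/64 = 48913/32 = 1528.53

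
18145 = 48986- 30841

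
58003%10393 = 6038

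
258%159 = 99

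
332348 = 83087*4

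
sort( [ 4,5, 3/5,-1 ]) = [ - 1, 3/5, 4, 5 ]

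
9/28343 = 9/28343=0.00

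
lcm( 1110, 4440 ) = 4440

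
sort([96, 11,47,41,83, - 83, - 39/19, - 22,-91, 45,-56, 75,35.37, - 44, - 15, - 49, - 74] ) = [ - 91, - 83, - 74, - 56, - 49, - 44, - 22, - 15,  -  39/19,  11, 35.37, 41, 45, 47,75,83, 96]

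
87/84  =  29/28 = 1.04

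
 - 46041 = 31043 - 77084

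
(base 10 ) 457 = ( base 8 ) 711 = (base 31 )en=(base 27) gp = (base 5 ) 3312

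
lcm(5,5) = 5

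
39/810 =13/270 = 0.05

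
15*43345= 650175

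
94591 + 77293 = 171884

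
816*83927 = 68484432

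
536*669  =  358584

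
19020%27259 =19020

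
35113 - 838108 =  - 802995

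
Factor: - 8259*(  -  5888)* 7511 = 2^8 * 3^1 * 7^1*23^1*29^1*37^1* 2753^1 =365252358912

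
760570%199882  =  160924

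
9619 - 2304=7315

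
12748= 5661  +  7087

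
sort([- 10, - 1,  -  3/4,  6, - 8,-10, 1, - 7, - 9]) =[ - 10, - 10, - 9, - 8, - 7, - 1, - 3/4,1, 6] 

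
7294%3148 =998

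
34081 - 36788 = -2707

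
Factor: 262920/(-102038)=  - 420/163 = - 2^2* 3^1*5^1*7^1 *163^ ( - 1) 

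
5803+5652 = 11455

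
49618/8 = 24809/4 = 6202.25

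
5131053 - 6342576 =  - 1211523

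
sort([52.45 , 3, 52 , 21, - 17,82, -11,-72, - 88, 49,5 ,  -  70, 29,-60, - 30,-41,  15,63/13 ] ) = [  -  88, - 72 ,-70,- 60,-41, - 30, - 17, - 11,  3,63/13 , 5, 15, 21,29, 49, 52, 52.45,82 ] 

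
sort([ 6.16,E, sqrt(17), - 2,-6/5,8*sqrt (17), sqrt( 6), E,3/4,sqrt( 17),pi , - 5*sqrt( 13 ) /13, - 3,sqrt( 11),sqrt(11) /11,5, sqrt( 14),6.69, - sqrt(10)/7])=[ - 3, - 2, - 5*sqrt( 13)/13, - 6/5 , - sqrt ( 10)/7, sqrt(  11) /11, 3/4,sqrt(6),E,E,  pi  ,  sqrt( 11),sqrt( 14 ), sqrt( 17),sqrt( 17),5,  6.16,6.69, 8*sqrt( 17 ) ] 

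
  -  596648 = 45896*(-13 )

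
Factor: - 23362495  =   - 5^1 * 13^1*19^1*18917^1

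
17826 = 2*8913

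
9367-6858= 2509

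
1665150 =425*3918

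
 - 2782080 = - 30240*92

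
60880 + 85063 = 145943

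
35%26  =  9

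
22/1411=22/1411  =  0.02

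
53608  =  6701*8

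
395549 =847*467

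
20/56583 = 20/56583 =0.00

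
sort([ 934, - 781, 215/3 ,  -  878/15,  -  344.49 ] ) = [ - 781, - 344.49, - 878/15, 215/3,934 ]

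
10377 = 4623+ 5754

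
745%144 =25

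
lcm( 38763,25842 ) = 77526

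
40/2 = 20 = 20.00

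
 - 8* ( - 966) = 7728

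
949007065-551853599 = 397153466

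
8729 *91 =794339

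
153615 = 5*30723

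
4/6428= 1/1607=0.00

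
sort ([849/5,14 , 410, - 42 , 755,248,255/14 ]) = [ - 42,14,  255/14,849/5,248,410, 755 ]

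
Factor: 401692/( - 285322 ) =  - 466/331 =-  2^1*233^1 * 331^( - 1)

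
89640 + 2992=92632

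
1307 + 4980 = 6287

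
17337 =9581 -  - 7756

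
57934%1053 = 19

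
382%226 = 156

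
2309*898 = 2073482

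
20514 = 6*3419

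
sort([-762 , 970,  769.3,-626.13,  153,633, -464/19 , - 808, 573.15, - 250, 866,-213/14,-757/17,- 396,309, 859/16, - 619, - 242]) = [-808, -762,- 626.13,-619,- 396,-250, - 242, -757/17, - 464/19,-213/14, 859/16 , 153 , 309,573.15, 633,769.3, 866,970]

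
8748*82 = 717336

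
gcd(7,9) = 1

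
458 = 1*458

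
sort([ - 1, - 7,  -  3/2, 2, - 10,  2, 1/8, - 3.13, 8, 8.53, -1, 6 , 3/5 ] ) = [ - 10, - 7, - 3.13, - 3/2,-1, - 1,1/8, 3/5,  2,2,  6, 8, 8.53 ]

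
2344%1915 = 429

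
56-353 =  - 297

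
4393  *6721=29525353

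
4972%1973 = 1026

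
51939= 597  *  87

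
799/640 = 799/640= 1.25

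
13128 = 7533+5595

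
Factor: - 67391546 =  - 2^1*3467^1*9719^1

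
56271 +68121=124392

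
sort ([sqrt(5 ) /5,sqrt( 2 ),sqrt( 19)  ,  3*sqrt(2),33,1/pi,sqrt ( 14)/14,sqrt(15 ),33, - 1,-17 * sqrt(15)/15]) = [ - 17*sqrt(15)/15, -1,sqrt( 14) /14, 1/pi, sqrt( 5) /5,sqrt(2 ), sqrt(15 ),3*sqrt( 2 ),sqrt( 19),33,33]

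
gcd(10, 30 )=10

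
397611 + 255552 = 653163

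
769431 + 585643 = 1355074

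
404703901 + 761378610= 1166082511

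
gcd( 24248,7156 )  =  4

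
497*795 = 395115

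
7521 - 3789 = 3732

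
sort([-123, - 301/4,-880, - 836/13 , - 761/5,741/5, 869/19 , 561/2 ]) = [ - 880, - 761/5, - 123, -301/4, - 836/13,869/19, 741/5,561/2] 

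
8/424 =1/53  =  0.02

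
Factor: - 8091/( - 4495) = 3^2* 5^( - 1 ) = 9/5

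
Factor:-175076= - 2^2*11^1*23^1*173^1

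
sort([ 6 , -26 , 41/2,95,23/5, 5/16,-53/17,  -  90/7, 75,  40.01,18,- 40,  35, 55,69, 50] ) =[ - 40,  -  26,- 90/7, - 53/17, 5/16, 23/5, 6,18, 41/2, 35,40.01,50, 55, 69,75, 95] 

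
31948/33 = 31948/33 = 968.12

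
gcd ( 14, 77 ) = 7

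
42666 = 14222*3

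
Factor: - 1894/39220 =-2^( -1)*5^( - 1 )*37^( - 1 )*53^( - 1)*947^1 = - 947/19610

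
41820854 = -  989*( -42286)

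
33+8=41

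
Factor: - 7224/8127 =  - 2^3*3^ ( - 2)   =  - 8/9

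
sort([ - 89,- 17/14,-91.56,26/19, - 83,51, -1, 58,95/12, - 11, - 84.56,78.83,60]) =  [ - 91.56, - 89,-84.56, - 83,-11, - 17/14, - 1, 26/19, 95/12,51,58,60,78.83]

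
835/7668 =835/7668=   0.11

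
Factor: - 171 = - 3^2*19^1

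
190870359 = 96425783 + 94444576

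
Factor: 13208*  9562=2^4*7^1*13^1*127^1*683^1 = 126294896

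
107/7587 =107/7587 = 0.01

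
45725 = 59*775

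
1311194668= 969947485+341247183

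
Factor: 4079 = 4079^1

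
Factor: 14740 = 2^2 * 5^1*11^1 * 67^1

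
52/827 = 52/827 = 0.06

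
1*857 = 857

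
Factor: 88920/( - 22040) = -3^2*13^1*29^ ( - 1) = - 117/29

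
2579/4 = 2579/4 = 644.75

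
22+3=25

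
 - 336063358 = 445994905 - 782058263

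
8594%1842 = 1226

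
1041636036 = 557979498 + 483656538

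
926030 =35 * 26458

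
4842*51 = 246942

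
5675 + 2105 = 7780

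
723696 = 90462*8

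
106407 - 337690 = -231283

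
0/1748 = 0 = 0.00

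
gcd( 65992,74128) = 904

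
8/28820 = 2/7205 = 0.00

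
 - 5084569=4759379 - 9843948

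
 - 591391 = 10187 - 601578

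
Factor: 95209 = 19^1*5011^1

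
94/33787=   94/33787 = 0.00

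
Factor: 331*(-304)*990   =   - 2^5*3^2*5^1*11^1 * 19^1*331^1 = - 99617760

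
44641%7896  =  5161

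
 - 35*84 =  - 2940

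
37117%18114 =889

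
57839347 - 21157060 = 36682287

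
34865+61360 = 96225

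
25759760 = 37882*680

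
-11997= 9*(-1333) 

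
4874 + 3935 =8809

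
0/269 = 0 = 0.00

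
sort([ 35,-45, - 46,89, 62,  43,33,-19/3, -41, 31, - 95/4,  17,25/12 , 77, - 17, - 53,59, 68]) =[-53, - 46, -45, -41, - 95/4,-17, - 19/3,25/12,17,31, 33,35,43,59,62,68,77,89]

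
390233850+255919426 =646153276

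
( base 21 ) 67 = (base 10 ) 133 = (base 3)11221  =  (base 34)3v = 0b10000101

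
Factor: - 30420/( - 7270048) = 2^( - 3)*3^2*5^1*13^2*227189^ (  -  1)= 7605/1817512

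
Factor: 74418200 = 2^3*5^2 * 607^1* 613^1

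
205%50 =5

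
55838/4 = 13959 + 1/2=13959.50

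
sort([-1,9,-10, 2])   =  [ - 10,-1,2, 9] 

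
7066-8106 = -1040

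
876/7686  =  146/1281 =0.11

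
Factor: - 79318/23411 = - 2^1*41^( - 1 )*571^ ( - 1 )*39659^1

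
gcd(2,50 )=2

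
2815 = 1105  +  1710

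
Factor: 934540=2^2* 5^1 *46727^1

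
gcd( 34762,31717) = 7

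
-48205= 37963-86168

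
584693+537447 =1122140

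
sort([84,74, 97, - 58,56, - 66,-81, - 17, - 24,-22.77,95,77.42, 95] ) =[ - 81, - 66,-58 , -24, - 22.77, -17,56,74,77.42 , 84,95,95, 97]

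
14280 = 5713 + 8567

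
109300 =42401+66899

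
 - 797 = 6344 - 7141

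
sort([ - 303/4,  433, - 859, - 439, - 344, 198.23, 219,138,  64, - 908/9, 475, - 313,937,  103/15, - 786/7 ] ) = [ - 859,- 439,-344, - 313, - 786/7, - 908/9, - 303/4 , 103/15, 64,  138, 198.23, 219, 433,475, 937 ] 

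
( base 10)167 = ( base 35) 4R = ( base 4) 2213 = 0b10100111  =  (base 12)11b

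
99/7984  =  99/7984  =  0.01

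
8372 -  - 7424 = 15796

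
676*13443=9087468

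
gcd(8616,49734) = 6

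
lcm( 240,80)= 240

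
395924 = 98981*4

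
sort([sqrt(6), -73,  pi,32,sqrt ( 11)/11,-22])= [ - 73, - 22, sqrt(11 ) /11,sqrt(6),pi, 32 ] 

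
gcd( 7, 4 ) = 1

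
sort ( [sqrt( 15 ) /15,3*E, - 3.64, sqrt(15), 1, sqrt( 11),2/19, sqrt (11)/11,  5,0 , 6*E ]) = [  -  3.64, 0, 2/19,sqrt ( 15) /15, sqrt(11)/11, 1, sqrt( 11 ), sqrt(15 ) , 5, 3*E, 6*E ] 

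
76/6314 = 38/3157 = 0.01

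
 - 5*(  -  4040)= 20200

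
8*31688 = 253504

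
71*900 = 63900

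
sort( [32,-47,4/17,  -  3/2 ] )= [ - 47 , - 3/2,4/17, 32 ] 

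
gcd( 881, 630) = 1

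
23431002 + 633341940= 656772942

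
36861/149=247 + 58/149 = 247.39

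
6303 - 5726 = 577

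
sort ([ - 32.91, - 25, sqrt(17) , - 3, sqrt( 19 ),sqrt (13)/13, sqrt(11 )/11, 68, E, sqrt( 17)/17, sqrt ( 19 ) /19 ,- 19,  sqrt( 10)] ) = [ - 32.91, - 25,  -  19, - 3, sqrt (19)/19,sqrt ( 17 ) /17 , sqrt ( 13 ) /13 , sqrt( 11 )/11, E,sqrt (10), sqrt(17),sqrt( 19) , 68]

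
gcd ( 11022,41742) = 6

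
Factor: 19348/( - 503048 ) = -2^( - 1)*13^( - 1)= - 1/26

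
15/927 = 5/309=0.02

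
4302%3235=1067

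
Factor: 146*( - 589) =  - 85994 = - 2^1*19^1*31^1* 73^1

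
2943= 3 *981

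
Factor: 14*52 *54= 2^4*3^3*7^1*13^1 = 39312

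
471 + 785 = 1256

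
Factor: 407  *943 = 11^1*23^1*37^1*41^1 = 383801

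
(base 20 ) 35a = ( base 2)10100011110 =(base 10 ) 1310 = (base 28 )1IM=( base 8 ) 2436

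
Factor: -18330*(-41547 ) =761556510=2^1*3^2*5^1*11^1*13^1 * 47^1*1259^1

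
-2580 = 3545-6125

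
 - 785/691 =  - 785/691 =-1.14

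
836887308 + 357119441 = 1194006749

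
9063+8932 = 17995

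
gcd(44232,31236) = 228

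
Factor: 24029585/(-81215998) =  - 2^(-1 ) * 5^1*17^1*19^1 *41^(  -  1)*83^( - 1) * 11933^ (-1)*14879^1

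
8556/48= 178+1/4 = 178.25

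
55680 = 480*116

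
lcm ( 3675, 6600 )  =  323400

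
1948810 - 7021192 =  - 5072382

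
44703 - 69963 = - 25260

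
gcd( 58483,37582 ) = 1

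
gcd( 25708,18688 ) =4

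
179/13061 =179/13061 = 0.01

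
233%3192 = 233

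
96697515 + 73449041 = 170146556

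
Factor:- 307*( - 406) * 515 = 2^1 * 5^1*7^1 * 29^1*103^1*307^1  =  64190630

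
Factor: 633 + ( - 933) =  - 300 = - 2^2*3^1*5^2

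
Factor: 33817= 7^1 * 4831^1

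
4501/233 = 19 + 74/233=19.32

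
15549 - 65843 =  - 50294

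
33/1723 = 33/1723  =  0.02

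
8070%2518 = 516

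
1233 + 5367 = 6600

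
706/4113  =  706/4113 = 0.17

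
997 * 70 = 69790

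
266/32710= 133/16355=0.01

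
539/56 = 9 + 5/8 = 9.62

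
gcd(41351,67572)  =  1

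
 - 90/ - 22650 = 3/755 = 0.00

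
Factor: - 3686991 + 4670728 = 983737^1  =  983737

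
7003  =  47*149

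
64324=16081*4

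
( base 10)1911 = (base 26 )2ld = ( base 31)1uk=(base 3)2121210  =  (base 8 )3567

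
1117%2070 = 1117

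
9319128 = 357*26104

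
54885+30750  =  85635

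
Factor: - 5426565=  - 3^1*5^1 * 109^1*3319^1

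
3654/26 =1827/13  =  140.54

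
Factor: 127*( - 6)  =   - 762 = - 2^1 * 3^1*127^1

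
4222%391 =312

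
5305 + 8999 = 14304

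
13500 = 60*225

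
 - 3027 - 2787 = - 5814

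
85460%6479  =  1233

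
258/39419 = 258/39419 = 0.01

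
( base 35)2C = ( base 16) 52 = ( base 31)2k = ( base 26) 34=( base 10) 82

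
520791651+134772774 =655564425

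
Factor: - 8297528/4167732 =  - 2^1*3^( - 1)*19^1 *41^( - 1 )*43^( - 1) * 79^1*197^ ( - 1)*691^1 = - 2074382/1041933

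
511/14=36+1/2= 36.50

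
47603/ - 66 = - 722 + 49/66 = - 721.26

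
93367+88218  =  181585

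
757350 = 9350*81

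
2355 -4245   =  - 1890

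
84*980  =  82320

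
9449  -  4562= 4887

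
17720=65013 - 47293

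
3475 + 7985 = 11460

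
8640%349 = 264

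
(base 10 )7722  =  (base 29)958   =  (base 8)17052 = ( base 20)J62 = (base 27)ag0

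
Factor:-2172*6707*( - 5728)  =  83443235712=2^7*3^1*19^1*179^1*181^1 *353^1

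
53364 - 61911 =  - 8547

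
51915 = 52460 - 545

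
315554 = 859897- 544343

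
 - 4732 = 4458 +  - 9190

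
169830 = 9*18870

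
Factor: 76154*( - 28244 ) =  - 2^3*13^1*23^1*29^1*101^1*307^1 = - 2150893576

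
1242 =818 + 424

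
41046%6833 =48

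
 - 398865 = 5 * ( - 79773) 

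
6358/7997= 578/727 = 0.80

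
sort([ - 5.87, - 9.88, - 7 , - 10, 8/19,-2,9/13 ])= [  -  10 , - 9.88,-7, - 5.87, - 2, 8/19,9/13] 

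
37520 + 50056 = 87576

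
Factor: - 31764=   -  2^2*3^1*2647^1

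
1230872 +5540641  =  6771513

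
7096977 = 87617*81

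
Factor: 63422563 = 17^1*3730739^1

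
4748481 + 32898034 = 37646515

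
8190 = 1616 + 6574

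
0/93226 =0 = 0.00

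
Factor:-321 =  - 3^1*107^1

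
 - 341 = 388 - 729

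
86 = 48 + 38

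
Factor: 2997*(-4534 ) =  - 2^1*3^4*37^1*2267^1 = - 13588398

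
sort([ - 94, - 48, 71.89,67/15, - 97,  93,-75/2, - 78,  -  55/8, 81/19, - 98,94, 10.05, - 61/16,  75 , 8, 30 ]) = [ - 98, - 97, - 94, -78, - 48, - 75/2, -55/8, - 61/16,81/19,67/15,  8 , 10.05 , 30,  71.89 , 75, 93,  94] 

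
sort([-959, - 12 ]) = [ - 959, - 12 ] 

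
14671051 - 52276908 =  - 37605857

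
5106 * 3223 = 16456638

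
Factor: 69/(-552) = -1/8 = -  2^ (-3) 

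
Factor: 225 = 3^2* 5^2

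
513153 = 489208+23945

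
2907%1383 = 141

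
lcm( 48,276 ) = 1104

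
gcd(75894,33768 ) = 42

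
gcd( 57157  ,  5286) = 1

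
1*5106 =5106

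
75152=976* 77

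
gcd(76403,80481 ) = 1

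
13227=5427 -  - 7800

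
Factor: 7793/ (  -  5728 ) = -2^ ( - 5)*179^( - 1 )*7793^1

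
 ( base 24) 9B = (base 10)227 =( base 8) 343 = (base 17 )D6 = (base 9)272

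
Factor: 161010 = 2^1*3^2*5^1*1789^1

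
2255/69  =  32+47/69 =32.68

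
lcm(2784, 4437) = 141984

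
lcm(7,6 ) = 42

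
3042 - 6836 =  - 3794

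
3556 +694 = 4250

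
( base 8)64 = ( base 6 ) 124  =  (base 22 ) 28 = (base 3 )1221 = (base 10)52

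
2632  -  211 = 2421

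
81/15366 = 27/5122=0.01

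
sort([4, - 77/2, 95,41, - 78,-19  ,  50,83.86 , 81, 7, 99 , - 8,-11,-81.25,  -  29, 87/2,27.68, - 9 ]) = [ - 81.25, - 78, - 77/2, - 29, - 19 , -11, - 9,-8 , 4, 7, 27.68,41,  87/2,50,81 , 83.86,95, 99]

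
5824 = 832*7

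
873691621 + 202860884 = 1076552505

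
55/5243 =55/5243 = 0.01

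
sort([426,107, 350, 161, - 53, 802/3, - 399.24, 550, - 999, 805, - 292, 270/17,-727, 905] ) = [ - 999 , - 727,-399.24, - 292,  -  53,270/17,107,161, 802/3,350,  426,550, 805, 905]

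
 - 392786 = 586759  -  979545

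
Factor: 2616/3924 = 2/3 = 2^1*3^( - 1)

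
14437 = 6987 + 7450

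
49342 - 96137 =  - 46795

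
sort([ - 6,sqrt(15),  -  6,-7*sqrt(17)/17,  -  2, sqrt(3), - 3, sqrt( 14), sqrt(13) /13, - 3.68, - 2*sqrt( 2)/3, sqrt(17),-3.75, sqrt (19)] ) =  [-6,-6,-3.75, - 3.68 , - 3, - 2,-7* sqrt(17)/17 ,-2 * sqrt(2) /3, sqrt(13)/13,sqrt( 3 ),  sqrt( 14),sqrt(15),sqrt(17 ), sqrt( 19)]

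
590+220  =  810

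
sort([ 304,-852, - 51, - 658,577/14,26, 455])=[ - 852 ,-658, - 51, 26,577/14,304 , 455]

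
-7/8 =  - 7/8=- 0.88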